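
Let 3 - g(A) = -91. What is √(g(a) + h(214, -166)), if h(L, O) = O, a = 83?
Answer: 6*I*√2 ≈ 8.4853*I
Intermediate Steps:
g(A) = 94 (g(A) = 3 - 1*(-91) = 3 + 91 = 94)
√(g(a) + h(214, -166)) = √(94 - 166) = √(-72) = 6*I*√2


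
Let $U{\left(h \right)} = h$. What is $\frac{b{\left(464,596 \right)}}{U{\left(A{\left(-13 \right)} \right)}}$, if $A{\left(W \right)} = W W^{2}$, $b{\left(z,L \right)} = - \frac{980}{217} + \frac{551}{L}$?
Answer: $\frac{66359}{40591772} \approx 0.0016348$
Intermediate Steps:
$b{\left(z,L \right)} = - \frac{140}{31} + \frac{551}{L}$ ($b{\left(z,L \right)} = \left(-980\right) \frac{1}{217} + \frac{551}{L} = - \frac{140}{31} + \frac{551}{L}$)
$A{\left(W \right)} = W^{3}$
$\frac{b{\left(464,596 \right)}}{U{\left(A{\left(-13 \right)} \right)}} = \frac{- \frac{140}{31} + \frac{551}{596}}{\left(-13\right)^{3}} = \frac{- \frac{140}{31} + 551 \cdot \frac{1}{596}}{-2197} = \left(- \frac{140}{31} + \frac{551}{596}\right) \left(- \frac{1}{2197}\right) = \left(- \frac{66359}{18476}\right) \left(- \frac{1}{2197}\right) = \frac{66359}{40591772}$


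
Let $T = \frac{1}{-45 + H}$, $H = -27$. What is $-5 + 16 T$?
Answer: $- \frac{47}{9} \approx -5.2222$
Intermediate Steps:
$T = - \frac{1}{72}$ ($T = \frac{1}{-45 - 27} = \frac{1}{-72} = - \frac{1}{72} \approx -0.013889$)
$-5 + 16 T = -5 + 16 \left(- \frac{1}{72}\right) = -5 - \frac{2}{9} = - \frac{47}{9}$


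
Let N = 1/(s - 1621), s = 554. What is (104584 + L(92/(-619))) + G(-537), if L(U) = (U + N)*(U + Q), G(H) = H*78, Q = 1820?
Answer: 2320156383202/37166617 ≈ 62426.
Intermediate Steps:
G(H) = 78*H
N = -1/1067 (N = 1/(554 - 1621) = 1/(-1067) = -1/1067 ≈ -0.00093721)
L(U) = (1820 + U)*(-1/1067 + U) (L(U) = (U - 1/1067)*(U + 1820) = (-1/1067 + U)*(1820 + U) = (1820 + U)*(-1/1067 + U))
(104584 + L(92/(-619))) + G(-537) = (104584 + (-1820/1067 + (92/(-619))² + 1941939*(92/(-619))/1067)) + 78*(-537) = (104584 + (-1820/1067 + (92*(-1/619))² + 1941939*(92*(-1/619))/1067)) - 41886 = (104584 + (-1820/1067 + (-92/619)² + (1941939/1067)*(-92/619))) - 41886 = (104584 + (-1820/1067 + 8464/383161 - 178658388/660473)) - 41886 = (104584 - 10116169464/37166617) - 41886 = 3876917302864/37166617 - 41886 = 2320156383202/37166617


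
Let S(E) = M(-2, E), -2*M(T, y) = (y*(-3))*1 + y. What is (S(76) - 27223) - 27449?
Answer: -54596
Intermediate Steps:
M(T, y) = y (M(T, y) = -((y*(-3))*1 + y)/2 = -(-3*y*1 + y)/2 = -(-3*y + y)/2 = -(-1)*y = y)
S(E) = E
(S(76) - 27223) - 27449 = (76 - 27223) - 27449 = -27147 - 27449 = -54596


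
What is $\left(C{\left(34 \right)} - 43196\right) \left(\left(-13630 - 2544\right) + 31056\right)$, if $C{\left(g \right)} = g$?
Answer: $-642336884$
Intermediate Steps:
$\left(C{\left(34 \right)} - 43196\right) \left(\left(-13630 - 2544\right) + 31056\right) = \left(34 - 43196\right) \left(\left(-13630 - 2544\right) + 31056\right) = - 43162 \left(\left(-13630 - 2544\right) + 31056\right) = - 43162 \left(-16174 + 31056\right) = \left(-43162\right) 14882 = -642336884$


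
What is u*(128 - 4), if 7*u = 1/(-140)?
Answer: -31/245 ≈ -0.12653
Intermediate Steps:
u = -1/980 (u = (1/7)/(-140) = (1/7)*(-1/140) = -1/980 ≈ -0.0010204)
u*(128 - 4) = -(128 - 4)/980 = -1/980*124 = -31/245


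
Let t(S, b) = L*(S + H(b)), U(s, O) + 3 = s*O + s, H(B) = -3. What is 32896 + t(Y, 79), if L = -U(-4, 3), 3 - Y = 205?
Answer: 29001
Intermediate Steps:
Y = -202 (Y = 3 - 1*205 = 3 - 205 = -202)
U(s, O) = -3 + s + O*s (U(s, O) = -3 + (s*O + s) = -3 + (O*s + s) = -3 + (s + O*s) = -3 + s + O*s)
L = 19 (L = -(-3 - 4 + 3*(-4)) = -(-3 - 4 - 12) = -1*(-19) = 19)
t(S, b) = -57 + 19*S (t(S, b) = 19*(S - 3) = 19*(-3 + S) = -57 + 19*S)
32896 + t(Y, 79) = 32896 + (-57 + 19*(-202)) = 32896 + (-57 - 3838) = 32896 - 3895 = 29001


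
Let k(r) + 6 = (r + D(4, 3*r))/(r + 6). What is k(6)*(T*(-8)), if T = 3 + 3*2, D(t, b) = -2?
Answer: 408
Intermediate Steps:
k(r) = -6 + (-2 + r)/(6 + r) (k(r) = -6 + (r - 2)/(r + 6) = -6 + (-2 + r)/(6 + r))
T = 9 (T = 3 + 6 = 9)
k(6)*(T*(-8)) = ((-38 - 5*6)/(6 + 6))*(9*(-8)) = ((-38 - 30)/12)*(-72) = ((1/12)*(-68))*(-72) = -17/3*(-72) = 408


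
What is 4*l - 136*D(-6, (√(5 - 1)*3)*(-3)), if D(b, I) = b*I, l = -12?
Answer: -14736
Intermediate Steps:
D(b, I) = I*b
4*l - 136*D(-6, (√(5 - 1)*3)*(-3)) = 4*(-12) - 136*(√(5 - 1)*3)*(-3)*(-6) = -48 - 136*(√4*3)*(-3)*(-6) = -48 - 136*(2*3)*(-3)*(-6) = -48 - 136*6*(-3)*(-6) = -48 - (-2448)*(-6) = -48 - 136*108 = -48 - 14688 = -14736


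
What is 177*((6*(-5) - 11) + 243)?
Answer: 35754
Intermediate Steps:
177*((6*(-5) - 11) + 243) = 177*((-30 - 11) + 243) = 177*(-41 + 243) = 177*202 = 35754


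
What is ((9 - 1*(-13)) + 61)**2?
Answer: 6889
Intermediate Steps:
((9 - 1*(-13)) + 61)**2 = ((9 + 13) + 61)**2 = (22 + 61)**2 = 83**2 = 6889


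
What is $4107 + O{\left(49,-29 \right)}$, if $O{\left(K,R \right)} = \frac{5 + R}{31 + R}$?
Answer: $4095$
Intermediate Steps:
$O{\left(K,R \right)} = \frac{5 + R}{31 + R}$
$4107 + O{\left(49,-29 \right)} = 4107 + \frac{5 - 29}{31 - 29} = 4107 + \frac{1}{2} \left(-24\right) = 4107 - 12 = 4095$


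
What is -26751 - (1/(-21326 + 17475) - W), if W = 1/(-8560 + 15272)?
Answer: -691457483349/25847912 ≈ -26751.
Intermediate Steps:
W = 1/6712 ≈ 0.00014899
-26751 - (1/(-21326 + 17475) - W) = -26751 - (1/(-21326 + 17475) - 1*1/6712) = -26751 - (1/(-3851) - 1/6712) = -26751 - (-1/3851 - 1/6712) = -26751 - 1*(-10563/25847912) = -26751 + 10563/25847912 = -691457483349/25847912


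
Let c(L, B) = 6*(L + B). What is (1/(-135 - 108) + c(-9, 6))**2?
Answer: 19140625/59049 ≈ 324.15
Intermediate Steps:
c(L, B) = 6*B + 6*L (c(L, B) = 6*(B + L) = 6*B + 6*L)
(1/(-135 - 108) + c(-9, 6))**2 = (1/(-135 - 108) + (6*6 + 6*(-9)))**2 = (1/(-243) + (36 - 54))**2 = (-1/243 - 18)**2 = (-4375/243)**2 = 19140625/59049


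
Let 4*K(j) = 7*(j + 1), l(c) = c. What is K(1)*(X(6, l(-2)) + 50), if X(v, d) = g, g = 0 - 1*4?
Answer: 161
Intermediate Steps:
g = -4 (g = 0 - 4 = -4)
X(v, d) = -4
K(j) = 7/4 + 7*j/4 (K(j) = (7*(j + 1))/4 = (7*(1 + j))/4 = (7 + 7*j)/4 = 7/4 + 7*j/4)
K(1)*(X(6, l(-2)) + 50) = (7/4 + (7/4)*1)*(-4 + 50) = (7/4 + 7/4)*46 = (7/2)*46 = 161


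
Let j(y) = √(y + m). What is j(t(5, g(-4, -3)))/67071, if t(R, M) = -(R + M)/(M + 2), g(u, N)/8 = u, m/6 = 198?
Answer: √13190/223570 ≈ 0.00051370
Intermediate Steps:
m = 1188 (m = 6*198 = 1188)
g(u, N) = 8*u
t(R, M) = -(M + R)/(2 + M)
j(y) = √(1188 + y) (j(y) = √(y + 1188) = √(1188 + y))
j(t(5, g(-4, -3)))/67071 = √(1188 + (-8*(-4) - 1*5)/(2 + 8*(-4)))/67071 = √(1188 + (-1*(-32) - 5)/(2 - 32))*(1/67071) = √(1188 + (32 - 5)/(-30))*(1/67071) = √(1188 - 1/30*27)*(1/67071) = √(1188 - 9/10)*(1/67071) = √(11871/10)*(1/67071) = (3*√13190/10)*(1/67071) = √13190/223570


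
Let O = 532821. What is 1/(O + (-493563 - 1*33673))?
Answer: 1/5585 ≈ 0.00017905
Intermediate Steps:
1/(O + (-493563 - 1*33673)) = 1/(532821 + (-493563 - 1*33673)) = 1/(532821 + (-493563 - 33673)) = 1/(532821 - 527236) = 1/5585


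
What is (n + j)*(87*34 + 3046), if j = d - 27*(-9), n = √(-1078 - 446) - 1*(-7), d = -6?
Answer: 1464976 + 12008*I*√381 ≈ 1.465e+6 + 2.3439e+5*I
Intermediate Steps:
n = 7 + 2*I*√381 (n = √(-1524) + 7 = 2*I*√381 + 7 = 7 + 2*I*√381 ≈ 7.0 + 39.038*I)
j = 237 (j = -6 - 27*(-9) = -6 + 243 = 237)
(n + j)*(87*34 + 3046) = ((7 + 2*I*√381) + 237)*(87*34 + 3046) = (244 + 2*I*√381)*(2958 + 3046) = (244 + 2*I*√381)*6004 = 1464976 + 12008*I*√381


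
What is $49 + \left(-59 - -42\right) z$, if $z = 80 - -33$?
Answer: $-1872$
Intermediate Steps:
$z = 113$ ($z = 80 + 33 = 113$)
$49 + \left(-59 - -42\right) z = 49 + \left(-59 - -42\right) 113 = 49 + \left(-59 + 42\right) 113 = 49 - 1921 = -1872$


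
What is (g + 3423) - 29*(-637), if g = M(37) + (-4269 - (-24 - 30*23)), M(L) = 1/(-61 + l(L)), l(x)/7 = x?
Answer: 3631519/198 ≈ 18341.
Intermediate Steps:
l(x) = 7*x
M(L) = 1/(-61 + 7*L)
g = -703889/198 (g = 1/(-61 + 7*37) + (-4269 - (-24 - 30*23)) = 1/(-61 + 259) + (-4269 - (-24 - 690)) = 1/198 + (-4269 - 1*(-714)) = 1/198 + (-4269 + 714) = 1/198 - 3555 = -703889/198 ≈ -3555.0)
(g + 3423) - 29*(-637) = (-703889/198 + 3423) - 29*(-637) = -26135/198 + 18473 = 3631519/198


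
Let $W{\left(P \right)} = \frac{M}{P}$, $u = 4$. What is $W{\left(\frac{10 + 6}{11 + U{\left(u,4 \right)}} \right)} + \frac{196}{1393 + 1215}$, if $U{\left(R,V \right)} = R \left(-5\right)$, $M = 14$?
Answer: $- \frac{10171}{1304} \approx -7.7998$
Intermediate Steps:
$U{\left(R,V \right)} = - 5 R$
$W{\left(P \right)} = \frac{14}{P}$
$W{\left(\frac{10 + 6}{11 + U{\left(u,4 \right)}} \right)} + \frac{196}{1393 + 1215} = \frac{14}{\left(10 + 6\right) \frac{1}{11 - 20}} + \frac{196}{1393 + 1215} = \frac{14}{16 \frac{1}{11 - 20}} + \frac{196}{2608} = \frac{14}{16 \frac{1}{-9}} + 196 \cdot \frac{1}{2608} = \frac{14}{16 \left(- \frac{1}{9}\right)} + \frac{49}{652} = \frac{14}{- \frac{16}{9}} + \frac{49}{652} = 14 \left(- \frac{9}{16}\right) + \frac{49}{652} = - \frac{63}{8} + \frac{49}{652} = - \frac{10171}{1304}$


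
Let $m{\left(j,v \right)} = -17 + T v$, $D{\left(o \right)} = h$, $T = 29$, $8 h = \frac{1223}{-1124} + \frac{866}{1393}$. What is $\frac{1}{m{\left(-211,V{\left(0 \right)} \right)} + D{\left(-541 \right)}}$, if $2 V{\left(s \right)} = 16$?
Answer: $\frac{12525856}{2692328785} \approx 0.0046524$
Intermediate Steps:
$V{\left(s \right)} = 8$ ($V{\left(s \right)} = \frac{1}{2} \cdot 16 = 8$)
$h = - \frac{730255}{12525856}$ ($h = \frac{\frac{1223}{-1124} + \frac{866}{1393}}{8} = \frac{1223 \left(- \frac{1}{1124}\right) + 866 \cdot \frac{1}{1393}}{8} = \frac{- \frac{1223}{1124} + \frac{866}{1393}}{8} = \frac{1}{8} \left(- \frac{730255}{1565732}\right) = - \frac{730255}{12525856} \approx -0.0583$)
$D{\left(o \right)} = - \frac{730255}{12525856}$
$m{\left(j,v \right)} = -17 + 29 v$
$\frac{1}{m{\left(-211,V{\left(0 \right)} \right)} + D{\left(-541 \right)}} = \frac{1}{\left(-17 + 29 \cdot 8\right) - \frac{730255}{12525856}} = \frac{1}{\left(-17 + 232\right) - \frac{730255}{12525856}} = \frac{1}{215 - \frac{730255}{12525856}} = \frac{1}{\frac{2692328785}{12525856}} = \frac{12525856}{2692328785}$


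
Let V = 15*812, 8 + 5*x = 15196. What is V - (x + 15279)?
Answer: -30683/5 ≈ -6136.6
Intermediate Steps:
x = 15188/5 (x = -8/5 + (1/5)*15196 = -8/5 + 15196/5 = 15188/5 ≈ 3037.6)
V = 12180
V - (x + 15279) = 12180 - (15188/5 + 15279) = 12180 - 1*91583/5 = 12180 - 91583/5 = -30683/5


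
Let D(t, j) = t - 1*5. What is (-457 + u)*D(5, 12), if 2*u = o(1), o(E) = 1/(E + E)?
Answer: 0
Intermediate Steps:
D(t, j) = -5 + t (D(t, j) = t - 5 = -5 + t)
o(E) = 1/(2*E)
u = ¼ (u = ((½)/1)/2 = ((½)*1)/2 = (½)*(½) = ¼ ≈ 0.25000)
(-457 + u)*D(5, 12) = (-457 + ¼)*(-5 + 5) = -1827/4*0 = 0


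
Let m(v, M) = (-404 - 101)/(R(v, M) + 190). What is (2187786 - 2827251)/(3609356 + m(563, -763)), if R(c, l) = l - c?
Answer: -726432240/4100228921 ≈ -0.17717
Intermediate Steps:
m(v, M) = -505/(190 + M - v) (m(v, M) = (-404 - 101)/((M - v) + 190) = -505/(190 + M - v))
(2187786 - 2827251)/(3609356 + m(563, -763)) = (2187786 - 2827251)/(3609356 + 505/(-190 + 563 - 1*(-763))) = -639465/(3609356 + 505/(-190 + 563 + 763)) = -639465/(3609356 + 505/1136) = -639465/4100228921/1136 = -639465*1136/4100228921 = -726432240/4100228921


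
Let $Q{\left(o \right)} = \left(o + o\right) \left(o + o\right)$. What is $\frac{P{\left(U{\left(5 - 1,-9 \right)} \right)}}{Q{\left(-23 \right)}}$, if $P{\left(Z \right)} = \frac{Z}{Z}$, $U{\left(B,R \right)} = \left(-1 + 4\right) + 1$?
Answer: $\frac{1}{2116} \approx 0.00047259$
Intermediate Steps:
$U{\left(B,R \right)} = 4$ ($U{\left(B,R \right)} = 3 + 1 = 4$)
$P{\left(Z \right)} = 1$
$Q{\left(o \right)} = 4 o^{2}$ ($Q{\left(o \right)} = 2 o 2 o = 4 o^{2}$)
$\frac{P{\left(U{\left(5 - 1,-9 \right)} \right)}}{Q{\left(-23 \right)}} = 1 \frac{1}{4 \left(-23\right)^{2}} = 1 \frac{1}{4 \cdot 529} = 1 \cdot \frac{1}{2116} = \frac{1}{2116}$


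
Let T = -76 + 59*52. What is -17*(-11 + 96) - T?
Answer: -4437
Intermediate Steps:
T = 2992 (T = -76 + 3068 = 2992)
-17*(-11 + 96) - T = -17*(-11 + 96) - 1*2992 = -17*85 - 2992 = -1445 - 2992 = -4437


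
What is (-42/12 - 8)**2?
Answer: 529/4 ≈ 132.25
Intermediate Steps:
(-42/12 - 8)**2 = (-42*1/12 - 8)**2 = (-7/2 - 8)**2 = (-23/2)**2 = 529/4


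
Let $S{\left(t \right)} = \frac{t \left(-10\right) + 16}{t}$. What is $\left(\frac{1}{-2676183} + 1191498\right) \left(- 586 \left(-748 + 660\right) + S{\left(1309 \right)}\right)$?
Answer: $\frac{12658901354198540662}{206066091} \approx 6.1431 \cdot 10^{10}$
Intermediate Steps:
$S{\left(t \right)} = \frac{16 - 10 t}{t}$ ($S{\left(t \right)} = \frac{- 10 t + 16}{t} = \frac{16 - 10 t}{t}$)
$\left(\frac{1}{-2676183} + 1191498\right) \left(- 586 \left(-748 + 660\right) + S{\left(1309 \right)}\right) = \left(\frac{1}{-2676183} + 1191498\right) \left(- 586 \left(-748 + 660\right) - \left(10 - \frac{16}{1309}\right)\right) = \left(- \frac{1}{2676183} + 1191498\right) \left(\left(-586\right) \left(-88\right) + \left(-10 + 16 \cdot \frac{1}{1309}\right)\right) = \frac{3188666692133 \left(51568 + \left(-10 + \frac{16}{1309}\right)\right)}{2676183} = \frac{3188666692133 \left(51568 - \frac{13074}{1309}\right)}{2676183} = \frac{3188666692133}{2676183} \cdot \frac{67489438}{1309} = \frac{12658901354198540662}{206066091}$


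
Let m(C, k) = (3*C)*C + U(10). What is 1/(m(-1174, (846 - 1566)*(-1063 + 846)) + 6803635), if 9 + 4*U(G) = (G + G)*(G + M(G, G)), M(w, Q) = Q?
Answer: 4/43754243 ≈ 9.1420e-8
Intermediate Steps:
U(G) = -9/4 + G² (U(G) = -9/4 + ((G + G)*(G + G))/4 = -9/4 + ((2*G)*(2*G))/4 = -9/4 + (4*G²)/4 = -9/4 + G²)
m(C, k) = 391/4 + 3*C² (m(C, k) = (3*C)*C + (-9/4 + 10²) = 3*C² + (-9/4 + 100) = 3*C² + 391/4 = 391/4 + 3*C²)
1/(m(-1174, (846 - 1566)*(-1063 + 846)) + 6803635) = 1/((391/4 + 3*(-1174)²) + 6803635) = 1/((391/4 + 3*1378276) + 6803635) = 1/((391/4 + 4134828) + 6803635) = 1/(16539703/4 + 6803635) = 1/(43754243/4) = 4/43754243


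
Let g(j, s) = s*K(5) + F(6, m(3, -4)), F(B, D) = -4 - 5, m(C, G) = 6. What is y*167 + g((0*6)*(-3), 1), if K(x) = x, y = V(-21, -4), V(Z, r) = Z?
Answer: -3511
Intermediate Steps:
y = -21
F(B, D) = -9
g(j, s) = -9 + 5*s (g(j, s) = s*5 - 9 = 5*s - 9 = -9 + 5*s)
y*167 + g((0*6)*(-3), 1) = -21*167 + (-9 + 5*1) = -3507 + (-9 + 5) = -3507 - 4 = -3511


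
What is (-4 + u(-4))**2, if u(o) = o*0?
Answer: 16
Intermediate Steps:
u(o) = 0
(-4 + u(-4))**2 = (-4 + 0)**2 = (-4)**2 = 16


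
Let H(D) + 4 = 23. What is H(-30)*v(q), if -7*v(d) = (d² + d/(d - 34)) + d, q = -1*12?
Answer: -57798/161 ≈ -358.99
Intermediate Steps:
H(D) = 19 (H(D) = -4 + 23 = 19)
q = -12
v(d) = -d/7 - d²/7 - d/(7*(-34 + d)) (v(d) = -((d² + d/(d - 34)) + d)/7 = -((d² + d/(-34 + d)) + d)/7 = -(d + d² + d/(-34 + d))/7 = -d/7 - d²/7 - d/(7*(-34 + d)))
H(-30)*v(q) = 19*((⅐)*(-12)*(33 - 1*(-12)² + 33*(-12))/(-34 - 12)) = 19*((⅐)*(-12)*(33 - 1*144 - 396)/(-46)) = 19*((⅐)*(-12)*(-1/46)*(33 - 144 - 396)) = 19*((⅐)*(-12)*(-1/46)*(-507)) = 19*(-3042/161) = -57798/161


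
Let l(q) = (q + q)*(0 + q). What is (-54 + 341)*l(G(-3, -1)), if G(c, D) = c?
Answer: 5166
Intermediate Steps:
l(q) = 2*q**2 (l(q) = (2*q)*q = 2*q**2)
(-54 + 341)*l(G(-3, -1)) = (-54 + 341)*(2*(-3)**2) = 287*(2*9) = 287*18 = 5166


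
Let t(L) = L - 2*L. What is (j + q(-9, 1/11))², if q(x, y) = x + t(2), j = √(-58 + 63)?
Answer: (11 - √5)² ≈ 76.807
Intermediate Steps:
j = √5 ≈ 2.2361
t(L) = -L
q(x, y) = -2 + x (q(x, y) = x - 1*2 = x - 2 = -2 + x)
(j + q(-9, 1/11))² = (√5 + (-2 - 9))² = (√5 - 11)² = (-11 + √5)²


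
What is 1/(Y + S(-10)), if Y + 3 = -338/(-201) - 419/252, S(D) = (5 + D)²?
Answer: 16884/371767 ≈ 0.045416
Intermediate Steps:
Y = -50333/16884 (Y = -3 + (-338/(-201) - 419/252) = -3 + (-338*(-1/201) - 419*1/252) = -3 + (338/201 - 419/252) = -3 + 319/16884 = -50333/16884 ≈ -2.9811)
1/(Y + S(-10)) = 1/(-50333/16884 + (5 - 10)²) = 1/(-50333/16884 + (-5)²) = 1/(-50333/16884 + 25) = 1/(371767/16884) = 16884/371767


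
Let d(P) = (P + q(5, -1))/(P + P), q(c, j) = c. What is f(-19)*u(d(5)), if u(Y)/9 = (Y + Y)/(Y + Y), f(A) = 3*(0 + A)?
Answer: -513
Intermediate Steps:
d(P) = (5 + P)/(2*P) (d(P) = (P + 5)/(P + P) = (5 + P)/((2*P)) = (5 + P)*(1/(2*P)) = (5 + P)/(2*P))
f(A) = 3*A
u(Y) = 9 (u(Y) = 9*((Y + Y)/(Y + Y)) = 9*((2*Y)/((2*Y))) = 9*((2*Y)*(1/(2*Y))) = 9*1 = 9)
f(-19)*u(d(5)) = (3*(-19))*9 = -57*9 = -513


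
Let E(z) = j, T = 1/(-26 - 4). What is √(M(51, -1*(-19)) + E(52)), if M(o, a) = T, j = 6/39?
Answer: √18330/390 ≈ 0.34715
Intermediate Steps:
j = 2/13 (j = 6*(1/39) = 2/13 ≈ 0.15385)
T = -1/30 (T = 1/(-30) = -1/30 ≈ -0.033333)
E(z) = 2/13
M(o, a) = -1/30
√(M(51, -1*(-19)) + E(52)) = √(-1/30 + 2/13) = √(47/390) = √18330/390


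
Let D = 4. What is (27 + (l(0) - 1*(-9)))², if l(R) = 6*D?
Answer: 3600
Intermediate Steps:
l(R) = 24 (l(R) = 6*4 = 24)
(27 + (l(0) - 1*(-9)))² = (27 + (24 - 1*(-9)))² = (27 + (24 + 9))² = (27 + 33)² = 60² = 3600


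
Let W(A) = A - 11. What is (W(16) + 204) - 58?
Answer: 151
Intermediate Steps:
W(A) = -11 + A
(W(16) + 204) - 58 = ((-11 + 16) + 204) - 58 = (5 + 204) - 58 = 209 - 58 = 151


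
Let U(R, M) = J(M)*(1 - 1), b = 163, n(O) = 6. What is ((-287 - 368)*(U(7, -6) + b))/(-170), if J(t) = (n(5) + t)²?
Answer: 21353/34 ≈ 628.03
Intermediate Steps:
J(t) = (6 + t)²
U(R, M) = 0 (U(R, M) = (6 + M)²*(1 - 1) = (6 + M)²*0 = 0)
((-287 - 368)*(U(7, -6) + b))/(-170) = ((-287 - 368)*(0 + 163))/(-170) = -655*163*(-1/170) = -106765*(-1/170) = 21353/34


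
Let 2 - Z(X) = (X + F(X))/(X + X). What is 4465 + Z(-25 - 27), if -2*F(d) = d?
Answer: 17867/4 ≈ 4466.8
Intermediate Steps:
F(d) = -d/2
Z(X) = 7/4 (Z(X) = 2 - (X - X/2)/(X + X) = 2 - X/2/(2*X) = 2 - X/2*1/(2*X) = 2 - 1*¼ = 2 - ¼ = 7/4)
4465 + Z(-25 - 27) = 4465 + 7/4 = 17867/4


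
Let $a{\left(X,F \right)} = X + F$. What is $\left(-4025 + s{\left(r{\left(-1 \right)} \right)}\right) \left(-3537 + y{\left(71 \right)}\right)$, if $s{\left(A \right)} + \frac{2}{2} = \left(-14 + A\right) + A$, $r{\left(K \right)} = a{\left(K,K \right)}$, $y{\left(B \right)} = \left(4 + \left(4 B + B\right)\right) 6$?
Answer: $5592852$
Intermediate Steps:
$a{\left(X,F \right)} = F + X$
$y{\left(B \right)} = 24 + 30 B$ ($y{\left(B \right)} = \left(4 + 5 B\right) 6 = 24 + 30 B$)
$r{\left(K \right)} = 2 K$ ($r{\left(K \right)} = K + K = 2 K$)
$s{\left(A \right)} = -15 + 2 A$ ($s{\left(A \right)} = -1 + \left(\left(-14 + A\right) + A\right) = -1 + \left(-14 + 2 A\right) = -15 + 2 A$)
$\left(-4025 + s{\left(r{\left(-1 \right)} \right)}\right) \left(-3537 + y{\left(71 \right)}\right) = \left(-4025 - \left(15 - 2 \cdot 2 \left(-1\right)\right)\right) \left(-3537 + \left(24 + 30 \cdot 71\right)\right) = \left(-4025 + \left(-15 + 2 \left(-2\right)\right)\right) \left(-3537 + \left(24 + 2130\right)\right) = \left(-4025 - 19\right) \left(-3537 + 2154\right) = \left(-4025 - 19\right) \left(-1383\right) = \left(-4044\right) \left(-1383\right) = 5592852$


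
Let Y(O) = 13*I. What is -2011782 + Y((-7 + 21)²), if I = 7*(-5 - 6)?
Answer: -2012783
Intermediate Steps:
I = -77 (I = 7*(-11) = -77)
Y(O) = -1001 (Y(O) = 13*(-77) = -1001)
-2011782 + Y((-7 + 21)²) = -2011782 - 1001 = -2012783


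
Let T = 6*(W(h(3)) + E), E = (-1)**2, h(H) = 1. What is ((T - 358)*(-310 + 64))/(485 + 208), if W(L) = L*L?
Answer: 28372/231 ≈ 122.82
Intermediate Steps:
E = 1
W(L) = L**2
T = 12 (T = 6*(1**2 + 1) = 6*(1 + 1) = 6*2 = 12)
((T - 358)*(-310 + 64))/(485 + 208) = ((12 - 358)*(-310 + 64))/(485 + 208) = -346*(-246)/693 = 85116*(1/693) = 28372/231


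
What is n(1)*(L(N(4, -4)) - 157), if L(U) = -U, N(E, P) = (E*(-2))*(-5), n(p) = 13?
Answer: -2561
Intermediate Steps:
N(E, P) = 10*E (N(E, P) = -2*E*(-5) = 10*E)
n(1)*(L(N(4, -4)) - 157) = 13*(-10*4 - 157) = 13*(-1*40 - 157) = 13*(-40 - 157) = 13*(-197) = -2561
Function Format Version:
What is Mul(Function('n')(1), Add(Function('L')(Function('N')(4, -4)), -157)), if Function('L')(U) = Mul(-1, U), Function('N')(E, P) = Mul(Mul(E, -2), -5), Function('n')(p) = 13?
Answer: -2561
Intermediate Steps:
Function('N')(E, P) = Mul(10, E) (Function('N')(E, P) = Mul(Mul(-2, E), -5) = Mul(10, E))
Mul(Function('n')(1), Add(Function('L')(Function('N')(4, -4)), -157)) = Mul(13, Add(Mul(-1, Mul(10, 4)), -157)) = Mul(13, Add(Mul(-1, 40), -157)) = Mul(13, Add(-40, -157)) = Mul(13, -197) = -2561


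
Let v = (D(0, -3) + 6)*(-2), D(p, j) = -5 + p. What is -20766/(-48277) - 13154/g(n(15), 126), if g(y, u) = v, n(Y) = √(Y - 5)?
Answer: 317538595/48277 ≈ 6577.4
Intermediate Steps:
n(Y) = √(-5 + Y)
v = -2 (v = ((-5 + 0) + 6)*(-2) = (-5 + 6)*(-2) = 1*(-2) = -2)
g(y, u) = -2
-20766/(-48277) - 13154/g(n(15), 126) = -20766/(-48277) - 13154/(-2) = -20766*(-1/48277) - 13154*(-½) = 20766/48277 + 6577 = 317538595/48277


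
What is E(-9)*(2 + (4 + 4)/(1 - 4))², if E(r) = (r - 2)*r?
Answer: 44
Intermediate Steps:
E(r) = r*(-2 + r) (E(r) = (-2 + r)*r = r*(-2 + r))
E(-9)*(2 + (4 + 4)/(1 - 4))² = (-9*(-2 - 9))*(2 + (4 + 4)/(1 - 4))² = (-9*(-11))*(2 + 8/(-3))² = 99*(2 + 8*(-⅓))² = 99*(2 - 8/3)² = 99*(-⅔)² = 99*(4/9) = 44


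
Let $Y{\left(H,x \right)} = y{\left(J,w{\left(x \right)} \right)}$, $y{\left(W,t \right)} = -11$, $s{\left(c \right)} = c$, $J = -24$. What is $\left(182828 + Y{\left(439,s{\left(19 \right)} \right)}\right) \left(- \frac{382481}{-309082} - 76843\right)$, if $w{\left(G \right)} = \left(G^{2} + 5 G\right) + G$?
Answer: $- \frac{149723376165585}{10658} \approx -1.4048 \cdot 10^{10}$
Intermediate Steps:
$w{\left(G \right)} = G^{2} + 6 G$
$Y{\left(H,x \right)} = -11$
$\left(182828 + Y{\left(439,s{\left(19 \right)} \right)}\right) \left(- \frac{382481}{-309082} - 76843\right) = \left(182828 - 11\right) \left(- \frac{382481}{-309082} - 76843\right) = 182817 \left(\left(-382481\right) \left(- \frac{1}{309082}\right) - 76843\right) = 182817 \left(\frac{13189}{10658} - 76843\right) = 182817 \left(- \frac{818979505}{10658}\right) = - \frac{149723376165585}{10658}$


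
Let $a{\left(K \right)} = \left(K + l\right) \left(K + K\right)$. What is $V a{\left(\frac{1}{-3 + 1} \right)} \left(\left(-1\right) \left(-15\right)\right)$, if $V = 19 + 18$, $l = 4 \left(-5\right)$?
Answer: $\frac{22755}{2} \approx 11378.0$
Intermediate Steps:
$l = -20$
$V = 37$
$a{\left(K \right)} = 2 K \left(-20 + K\right)$ ($a{\left(K \right)} = \left(K - 20\right) \left(K + K\right) = \left(-20 + K\right) 2 K = 2 K \left(-20 + K\right)$)
$V a{\left(\frac{1}{-3 + 1} \right)} \left(\left(-1\right) \left(-15\right)\right) = 37 \frac{2 \left(-20 + \frac{1}{-3 + 1}\right)}{-3 + 1} \left(\left(-1\right) \left(-15\right)\right) = 37 \frac{2 \left(-20 + \frac{1}{-2}\right)}{-2} \cdot 15 = 37 \cdot 2 \left(- \frac{1}{2}\right) \left(-20 - \frac{1}{2}\right) 15 = 37 \cdot 2 \left(- \frac{1}{2}\right) \left(- \frac{41}{2}\right) 15 = 37 \cdot \frac{41}{2} \cdot 15 = \frac{1517}{2} \cdot 15 = \frac{22755}{2}$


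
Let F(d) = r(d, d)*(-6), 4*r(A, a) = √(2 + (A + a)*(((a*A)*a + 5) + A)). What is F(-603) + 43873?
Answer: 43873 - 3*√66105932738 ≈ -7.2746e+5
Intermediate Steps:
r(A, a) = √(2 + (A + a)*(5 + A + A*a²))/4 (r(A, a) = √(2 + (A + a)*(((a*A)*a + 5) + A))/4 = √(2 + (A + a)*(((A*a)*a + 5) + A))/4 = √(2 + (A + a)*((A*a² + 5) + A))/4 = √(2 + (A + a)*((5 + A*a²) + A))/4 = √(2 + (A + a)*(5 + A + A*a²))/4)
F(d) = -3*√(2 + 2*d² + 2*d⁴ + 10*d)/2 (F(d) = (√(2 + d² + 5*d + 5*d + d*d + d*d³ + d²*d²)/4)*(-6) = (√(2 + d² + 5*d + 5*d + d² + d⁴ + d⁴)/4)*(-6) = (√(2 + 2*d² + 2*d⁴ + 10*d)/4)*(-6) = -3*√(2 + 2*d² + 2*d⁴ + 10*d)/2)
F(-603) + 43873 = -3*√(2 + 2*(-603)² + 2*(-603)⁴ + 10*(-603))/2 + 43873 = -3*√(2 + 2*363609 + 2*132211504881 - 6030)/2 + 43873 = -3*√(2 + 727218 + 264423009762 - 6030)/2 + 43873 = -3*√66105932738 + 43873 = 43873 - 3*√66105932738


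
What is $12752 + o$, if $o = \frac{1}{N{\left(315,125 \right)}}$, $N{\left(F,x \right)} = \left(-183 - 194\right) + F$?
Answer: $\frac{790623}{62} \approx 12752.0$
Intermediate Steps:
$N{\left(F,x \right)} = -377 + F$
$o = - \frac{1}{62}$ ($o = \frac{1}{-377 + 315} = \frac{1}{-62} = - \frac{1}{62} \approx -0.016129$)
$12752 + o = 12752 - \frac{1}{62} = \frac{790623}{62}$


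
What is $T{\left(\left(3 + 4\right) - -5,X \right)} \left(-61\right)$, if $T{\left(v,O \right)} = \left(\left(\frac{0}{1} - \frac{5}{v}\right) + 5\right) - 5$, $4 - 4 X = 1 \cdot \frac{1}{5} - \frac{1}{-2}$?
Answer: $\frac{305}{12} \approx 25.417$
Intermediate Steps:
$X = \frac{33}{40}$ ($X = 1 - \frac{1 \cdot \frac{1}{5} - \frac{1}{-2}}{4} = 1 - \frac{1 \cdot \frac{1}{5} - - \frac{1}{2}}{4} = 1 - \frac{\frac{1}{5} + \frac{1}{2}}{4} = 1 - \frac{7}{40} = \frac{33}{40} \approx 0.825$)
$T{\left(v,O \right)} = - \frac{5}{v}$ ($T{\left(v,O \right)} = \left(\left(0 \cdot 1 - \frac{5}{v}\right) + 5\right) - 5 = \left(\left(0 - \frac{5}{v}\right) + 5\right) - 5 = \left(- \frac{5}{v} + 5\right) - 5 = \left(5 - \frac{5}{v}\right) - 5 = - \frac{5}{v}$)
$T{\left(\left(3 + 4\right) - -5,X \right)} \left(-61\right) = - \frac{5}{\left(3 + 4\right) - -5} \left(-61\right) = - \frac{5}{7 + 5} \left(-61\right) = - \frac{5}{12} \left(-61\right) = \left(-5\right) \frac{1}{12} \left(-61\right) = \left(- \frac{5}{12}\right) \left(-61\right) = \frac{305}{12}$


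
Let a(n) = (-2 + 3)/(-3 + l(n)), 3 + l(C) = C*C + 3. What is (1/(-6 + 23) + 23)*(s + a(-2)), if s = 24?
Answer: 9800/17 ≈ 576.47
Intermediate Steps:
l(C) = C² (l(C) = -3 + (C*C + 3) = -3 + (C² + 3) = -3 + (3 + C²) = C²)
a(n) = 1/(-3 + n²) (a(n) = (-2 + 3)/(-3 + n²) = 1/(-3 + n²))
(1/(-6 + 23) + 23)*(s + a(-2)) = (1/(-6 + 23) + 23)*(24 + 1/(-3 + (-2)²)) = (1/17 + 23)*(24 + 1/(-3 + 4)) = (1/17 + 23)*(24 + 1/1) = 392*(24 + 1)/17 = (392/17)*25 = 9800/17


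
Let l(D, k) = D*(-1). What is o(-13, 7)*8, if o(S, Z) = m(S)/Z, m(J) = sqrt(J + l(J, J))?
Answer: 0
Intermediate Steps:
l(D, k) = -D
m(J) = 0 (m(J) = sqrt(J - J) = sqrt(0) = 0)
o(S, Z) = 0 (o(S, Z) = 0/Z = 0)
o(-13, 7)*8 = 0*8 = 0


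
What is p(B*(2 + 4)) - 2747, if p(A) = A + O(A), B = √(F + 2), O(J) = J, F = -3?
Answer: -2747 + 12*I ≈ -2747.0 + 12.0*I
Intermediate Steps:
B = I (B = √(-3 + 2) = √(-1) = I ≈ 1.0*I)
p(A) = 2*A (p(A) = A + A = 2*A)
p(B*(2 + 4)) - 2747 = 2*(I*(2 + 4)) - 2747 = 2*(I*6) - 2747 = 2*(6*I) - 2747 = 12*I - 2747 = -2747 + 12*I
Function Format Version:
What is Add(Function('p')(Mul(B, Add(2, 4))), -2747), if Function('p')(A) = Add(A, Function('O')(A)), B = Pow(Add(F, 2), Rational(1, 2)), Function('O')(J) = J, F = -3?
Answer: Add(-2747, Mul(12, I)) ≈ Add(-2747.0, Mul(12.000, I))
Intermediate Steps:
B = I (B = Pow(Add(-3, 2), Rational(1, 2)) = Pow(-1, Rational(1, 2)) = I ≈ Mul(1.0000, I))
Function('p')(A) = Mul(2, A) (Function('p')(A) = Add(A, A) = Mul(2, A))
Add(Function('p')(Mul(B, Add(2, 4))), -2747) = Add(Mul(2, Mul(I, Add(2, 4))), -2747) = Add(Mul(2, Mul(I, 6)), -2747) = Add(Mul(2, Mul(6, I)), -2747) = Add(Mul(12, I), -2747) = Add(-2747, Mul(12, I))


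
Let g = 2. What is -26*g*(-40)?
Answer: 2080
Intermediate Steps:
-26*g*(-40) = -26*2*(-40) = -52*(-40) = 2080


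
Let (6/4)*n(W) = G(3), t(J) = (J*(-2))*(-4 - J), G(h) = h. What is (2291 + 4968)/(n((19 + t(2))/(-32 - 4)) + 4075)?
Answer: 7259/4077 ≈ 1.7805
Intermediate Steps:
t(J) = -2*J*(-4 - J) (t(J) = (-2*J)*(-4 - J) = -2*J*(-4 - J))
n(W) = 2 (n(W) = (2/3)*3 = 2)
(2291 + 4968)/(n((19 + t(2))/(-32 - 4)) + 4075) = (2291 + 4968)/(2 + 4075) = 7259/4077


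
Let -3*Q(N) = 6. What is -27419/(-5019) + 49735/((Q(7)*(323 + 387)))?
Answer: -6019571/203628 ≈ -29.562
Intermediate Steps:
Q(N) = -2 (Q(N) = -⅓*6 = -2)
-27419/(-5019) + 49735/((Q(7)*(323 + 387))) = -27419/(-5019) + 49735/((-2*(323 + 387))) = -27419*(-1/5019) + 49735/((-2*710)) = 3917/717 + 49735/(-1420) = 3917/717 + 49735*(-1/1420) = 3917/717 - 9947/284 = -6019571/203628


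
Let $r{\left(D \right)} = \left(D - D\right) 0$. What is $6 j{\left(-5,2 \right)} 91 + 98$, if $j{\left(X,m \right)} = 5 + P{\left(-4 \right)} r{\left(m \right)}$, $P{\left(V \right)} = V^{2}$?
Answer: $2828$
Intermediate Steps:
$r{\left(D \right)} = 0$ ($r{\left(D \right)} = 0 \cdot 0 = 0$)
$j{\left(X,m \right)} = 5$ ($j{\left(X,m \right)} = 5 + \left(-4\right)^{2} \cdot 0 = 5 + 16 \cdot 0 = 5 + 0 = 5$)
$6 j{\left(-5,2 \right)} 91 + 98 = 6 \cdot 5 \cdot 91 + 98 = 30 \cdot 91 + 98 = 2730 + 98 = 2828$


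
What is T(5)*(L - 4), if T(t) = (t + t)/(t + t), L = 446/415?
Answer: -1214/415 ≈ -2.9253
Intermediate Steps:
L = 446/415 (L = 446*(1/415) = 446/415 ≈ 1.0747)
T(t) = 1 (T(t) = (2*t)/((2*t)) = (2*t)*(1/(2*t)) = 1)
T(5)*(L - 4) = 1*(446/415 - 4) = 1*(-1214/415) = -1214/415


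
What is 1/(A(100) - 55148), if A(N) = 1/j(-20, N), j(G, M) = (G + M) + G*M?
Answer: -1920/105884161 ≈ -1.8133e-5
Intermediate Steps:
j(G, M) = G + M + G*M
A(N) = 1/(-20 - 19*N) (A(N) = 1/(-20 + N - 20*N) = 1/(-20 - 19*N))
1/(A(100) - 55148) = 1/(-1/(20 + 19*100) - 55148) = 1/(-1/(20 + 1900) - 55148) = 1/(-1/1920 - 55148) = 1/(-105884161/1920) = -1920/105884161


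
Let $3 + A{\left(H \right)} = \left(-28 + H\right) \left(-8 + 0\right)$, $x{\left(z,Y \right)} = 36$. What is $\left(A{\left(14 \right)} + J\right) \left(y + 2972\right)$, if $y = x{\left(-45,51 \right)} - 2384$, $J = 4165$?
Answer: $2666976$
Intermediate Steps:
$A{\left(H \right)} = 221 - 8 H$ ($A{\left(H \right)} = -3 + \left(-28 + H\right) \left(-8 + 0\right) = -3 + \left(-28 + H\right) \left(-8\right) = -3 - \left(-224 + 8 H\right) = 221 - 8 H$)
$y = -2348$ ($y = 36 - 2384 = -2348$)
$\left(A{\left(14 \right)} + J\right) \left(y + 2972\right) = \left(\left(221 - 112\right) + 4165\right) \left(-2348 + 2972\right) = \left(\left(221 - 112\right) + 4165\right) 624 = \left(109 + 4165\right) 624 = 4274 \cdot 624 = 2666976$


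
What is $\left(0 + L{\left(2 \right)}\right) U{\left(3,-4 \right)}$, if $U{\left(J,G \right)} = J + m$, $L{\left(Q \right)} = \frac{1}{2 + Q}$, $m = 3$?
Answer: $\frac{3}{2} \approx 1.5$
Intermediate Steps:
$U{\left(J,G \right)} = 3 + J$ ($U{\left(J,G \right)} = J + 3 = 3 + J$)
$\left(0 + L{\left(2 \right)}\right) U{\left(3,-4 \right)} = \left(0 + \frac{1}{2 + 2}\right) \left(3 + 3\right) = \left(0 + \frac{1}{4}\right) 6 = \frac{1}{4} \cdot 6 = \frac{3}{2}$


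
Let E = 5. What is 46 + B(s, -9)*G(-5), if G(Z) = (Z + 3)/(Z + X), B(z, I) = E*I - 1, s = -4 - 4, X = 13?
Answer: 115/2 ≈ 57.500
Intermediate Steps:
s = -8
B(z, I) = -1 + 5*I (B(z, I) = 5*I - 1 = -1 + 5*I)
G(Z) = (3 + Z)/(13 + Z) (G(Z) = (Z + 3)/(Z + 13) = (3 + Z)/(13 + Z))
46 + B(s, -9)*G(-5) = 46 + (-1 + 5*(-9))*((3 - 5)/(13 - 5)) = 46 + (-1 - 45)*(-2/8) = 46 - 23*(-2)/4 = 46 - 46*(-1/4) = 46 + 23/2 = 115/2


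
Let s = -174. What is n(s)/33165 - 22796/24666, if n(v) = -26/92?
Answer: -5796278383/6271700490 ≈ -0.92420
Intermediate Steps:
n(v) = -13/46 (n(v) = -26*1/92 = -13/46)
n(s)/33165 - 22796/24666 = -13/46/33165 - 22796/24666 = -13/46*1/33165 - 22796*1/24666 = -13/1525590 - 11398/12333 = -5796278383/6271700490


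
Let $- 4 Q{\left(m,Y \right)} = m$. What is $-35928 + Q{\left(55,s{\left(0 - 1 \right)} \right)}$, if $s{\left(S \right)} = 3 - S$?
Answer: $- \frac{143767}{4} \approx -35942.0$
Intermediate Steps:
$Q{\left(m,Y \right)} = - \frac{m}{4}$
$-35928 + Q{\left(55,s{\left(0 - 1 \right)} \right)} = -35928 - \frac{55}{4} = - \frac{143767}{4}$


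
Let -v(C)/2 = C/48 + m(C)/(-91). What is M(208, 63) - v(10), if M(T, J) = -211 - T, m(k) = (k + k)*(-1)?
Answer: -456613/1092 ≈ -418.14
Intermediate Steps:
m(k) = -2*k (m(k) = (2*k)*(-1) = -2*k)
v(C) = -187*C/2184 (v(C) = -2*(C/48 - 2*C/(-91)) = -2*(C*(1/48) - 2*C*(-1/91)) = -2*(C/48 + 2*C/91) = -187*C/2184)
M(208, 63) - v(10) = (-211 - 1*208) - (-187)*10/2184 = (-211 - 208) - 1*(-935/1092) = -419 + 935/1092 = -456613/1092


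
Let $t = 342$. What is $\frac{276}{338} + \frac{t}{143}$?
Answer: $\frac{5964}{1859} \approx 3.2082$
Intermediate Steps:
$\frac{276}{338} + \frac{t}{143} = \frac{276}{338} + \frac{342}{143} = 276 \cdot \frac{1}{338} + 342 \cdot \frac{1}{143} = \frac{138}{169} + \frac{342}{143} = \frac{5964}{1859}$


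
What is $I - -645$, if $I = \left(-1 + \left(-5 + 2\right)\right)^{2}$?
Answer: $661$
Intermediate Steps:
$I = 16$ ($I = \left(-1 - 3\right)^{2} = \left(-4\right)^{2} = 16$)
$I - -645 = 16 - -645 = 16 + 645 = 661$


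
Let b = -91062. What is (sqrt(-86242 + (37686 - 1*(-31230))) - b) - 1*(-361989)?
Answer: 453051 + I*sqrt(17326) ≈ 4.5305e+5 + 131.63*I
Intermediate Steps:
(sqrt(-86242 + (37686 - 1*(-31230))) - b) - 1*(-361989) = (sqrt(-86242 + (37686 - 1*(-31230))) - 1*(-91062)) - 1*(-361989) = (sqrt(-86242 + (37686 + 31230)) + 91062) + 361989 = (sqrt(-86242 + 68916) + 91062) + 361989 = (sqrt(-17326) + 91062) + 361989 = (I*sqrt(17326) + 91062) + 361989 = (91062 + I*sqrt(17326)) + 361989 = 453051 + I*sqrt(17326)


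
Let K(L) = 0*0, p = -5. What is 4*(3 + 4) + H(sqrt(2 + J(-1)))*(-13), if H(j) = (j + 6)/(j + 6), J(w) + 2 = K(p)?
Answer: 15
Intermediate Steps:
K(L) = 0
J(w) = -2 (J(w) = -2 + 0 = -2)
H(j) = 1 (H(j) = (6 + j)/(6 + j) = 1)
4*(3 + 4) + H(sqrt(2 + J(-1)))*(-13) = 4*(3 + 4) + 1*(-13) = 4*7 - 13 = 28 - 13 = 15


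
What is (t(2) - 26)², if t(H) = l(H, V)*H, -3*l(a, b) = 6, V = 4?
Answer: 900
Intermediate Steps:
l(a, b) = -2 (l(a, b) = -⅓*6 = -2)
t(H) = -2*H
(t(2) - 26)² = (-2*2 - 26)² = (-4 - 26)² = (-30)² = 900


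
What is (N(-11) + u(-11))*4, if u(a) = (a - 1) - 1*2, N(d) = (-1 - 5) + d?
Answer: -124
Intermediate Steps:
N(d) = -6 + d
u(a) = -3 + a (u(a) = (-1 + a) - 2 = -3 + a)
(N(-11) + u(-11))*4 = ((-6 - 11) + (-3 - 11))*4 = (-17 - 14)*4 = -31*4 = -124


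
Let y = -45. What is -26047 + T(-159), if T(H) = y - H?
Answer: -25933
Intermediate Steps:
T(H) = -45 - H
-26047 + T(-159) = -26047 + (-45 - 1*(-159)) = -26047 + (-45 + 159) = -26047 + 114 = -25933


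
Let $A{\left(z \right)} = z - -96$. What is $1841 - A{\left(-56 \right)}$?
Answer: $1801$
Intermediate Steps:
$A{\left(z \right)} = 96 + z$ ($A{\left(z \right)} = z + 96 = 96 + z$)
$1841 - A{\left(-56 \right)} = 1841 - \left(96 - 56\right) = 1841 - 40 = 1801$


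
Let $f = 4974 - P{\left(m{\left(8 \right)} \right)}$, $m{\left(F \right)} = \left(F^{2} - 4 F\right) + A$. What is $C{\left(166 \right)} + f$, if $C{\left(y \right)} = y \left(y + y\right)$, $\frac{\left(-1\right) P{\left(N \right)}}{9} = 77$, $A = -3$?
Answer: $60779$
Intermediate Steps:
$m{\left(F \right)} = -3 + F^{2} - 4 F$ ($m{\left(F \right)} = \left(F^{2} - 4 F\right) - 3 = -3 + F^{2} - 4 F$)
$P{\left(N \right)} = -693$ ($P{\left(N \right)} = \left(-9\right) 77 = -693$)
$f = 5667$ ($f = 4974 - -693 = 4974 + 693 = 5667$)
$C{\left(y \right)} = 2 y^{2}$ ($C{\left(y \right)} = y 2 y = 2 y^{2}$)
$C{\left(166 \right)} + f = 2 \cdot 166^{2} + 5667 = 2 \cdot 27556 + 5667 = 55112 + 5667 = 60779$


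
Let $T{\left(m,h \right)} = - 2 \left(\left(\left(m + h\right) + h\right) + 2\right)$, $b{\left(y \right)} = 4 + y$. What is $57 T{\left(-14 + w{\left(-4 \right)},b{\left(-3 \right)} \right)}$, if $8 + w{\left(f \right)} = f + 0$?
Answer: $2508$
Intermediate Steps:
$w{\left(f \right)} = -8 + f$ ($w{\left(f \right)} = -8 + \left(f + 0\right) = -8 + f$)
$T{\left(m,h \right)} = -4 - 4 h - 2 m$ ($T{\left(m,h \right)} = - 2 \left(\left(\left(h + m\right) + h\right) + 2\right) = - 2 \left(\left(m + 2 h\right) + 2\right) = - 2 \left(2 + m + 2 h\right) = -4 - 4 h - 2 m$)
$57 T{\left(-14 + w{\left(-4 \right)},b{\left(-3 \right)} \right)} = 57 \left(-4 - 4 \left(4 - 3\right) - 2 \left(-14 - 12\right)\right) = 57 \left(-4 - 4 - 2 \left(-14 - 12\right)\right) = 57 \left(-4 - 4 - -52\right) = 57 \left(-4 - 4 + 52\right) = 57 \cdot 44 = 2508$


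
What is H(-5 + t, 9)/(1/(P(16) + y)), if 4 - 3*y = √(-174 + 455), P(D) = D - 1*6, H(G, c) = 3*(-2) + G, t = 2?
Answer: -102 + 3*√281 ≈ -51.711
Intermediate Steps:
H(G, c) = -6 + G
P(D) = -6 + D (P(D) = D - 6 = -6 + D)
y = 4/3 - √281/3 (y = 4/3 - √(-174 + 455)/3 = 4/3 - √281/3 ≈ -4.2543)
H(-5 + t, 9)/(1/(P(16) + y)) = (-6 + (-5 + 2))/(1/((-6 + 16) + (4/3 - √281/3))) = (-6 - 3)/(1/(10 + (4/3 - √281/3))) = -(102 - 3*√281) = -9*(34/3 - √281/3) = -102 + 3*√281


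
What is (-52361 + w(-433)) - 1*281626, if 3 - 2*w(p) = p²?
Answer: -427730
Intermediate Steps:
w(p) = 3/2 - p²/2
(-52361 + w(-433)) - 1*281626 = (-52361 + (3/2 - ½*(-433)²)) - 1*281626 = (-52361 + (3/2 - ½*187489)) - 281626 = (-52361 + (3/2 - 187489/2)) - 281626 = (-52361 - 93743) - 281626 = -146104 - 281626 = -427730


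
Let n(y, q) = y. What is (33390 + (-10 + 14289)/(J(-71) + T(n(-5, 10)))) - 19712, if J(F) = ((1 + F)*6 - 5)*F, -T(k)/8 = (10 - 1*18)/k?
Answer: 2062864253/150811 ≈ 13678.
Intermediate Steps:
T(k) = 64/k (T(k) = -8*(10 - 1*18)/k = -8*(10 - 18)/k = -(-64)/k = 64/k)
J(F) = F*(1 + 6*F) (J(F) = ((6 + 6*F) - 5)*F = (1 + 6*F)*F = F*(1 + 6*F))
(33390 + (-10 + 14289)/(J(-71) + T(n(-5, 10)))) - 19712 = (33390 + (-10 + 14289)/(-71*(1 + 6*(-71)) + 64/(-5))) - 19712 = (33390 + 14279/(-71*(1 - 426) + 64*(-1/5))) - 19712 = (33390 + 14279/(-71*(-425) - 64/5)) - 19712 = (33390 + 14279/(30175 - 64/5)) - 19712 = (33390 + 14279/(150811/5)) - 19712 = (33390 + 14279*(5/150811)) - 19712 = (33390 + 71395/150811) - 19712 = 5035650685/150811 - 19712 = 2062864253/150811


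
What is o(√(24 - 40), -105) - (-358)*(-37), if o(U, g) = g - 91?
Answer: -13442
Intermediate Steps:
o(U, g) = -91 + g
o(√(24 - 40), -105) - (-358)*(-37) = (-91 - 105) - (-358)*(-37) = -196 - 1*13246 = -196 - 13246 = -13442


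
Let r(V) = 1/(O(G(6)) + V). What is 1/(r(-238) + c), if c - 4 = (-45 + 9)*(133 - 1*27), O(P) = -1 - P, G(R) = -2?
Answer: -237/903445 ≈ -0.00026233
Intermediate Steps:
r(V) = 1/(1 + V) (r(V) = 1/((-1 - 1*(-2)) + V) = 1/((-1 + 2) + V) = 1/(1 + V))
c = -3812 (c = 4 + (-45 + 9)*(133 - 1*27) = 4 - 36*(133 - 27) = 4 - 36*106 = 4 - 3816 = -3812)
1/(r(-238) + c) = 1/(1/(1 - 238) - 3812) = 1/(1/(-237) - 3812) = 1/(-1/237 - 3812) = 1/(-903445/237) = -237/903445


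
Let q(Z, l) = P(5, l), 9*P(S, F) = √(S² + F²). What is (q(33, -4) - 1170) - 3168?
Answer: -4338 + √41/9 ≈ -4337.3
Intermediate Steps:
P(S, F) = √(F² + S²)/9 (P(S, F) = √(S² + F²)/9 = √(F² + S²)/9)
q(Z, l) = √(25 + l²)/9 (q(Z, l) = √(l² + 5²)/9 = √(l² + 25)/9 = √(25 + l²)/9)
(q(33, -4) - 1170) - 3168 = (√(25 + (-4)²)/9 - 1170) - 3168 = (√(25 + 16)/9 - 1170) - 3168 = (√41/9 - 1170) - 3168 = (-1170 + √41/9) - 3168 = -4338 + √41/9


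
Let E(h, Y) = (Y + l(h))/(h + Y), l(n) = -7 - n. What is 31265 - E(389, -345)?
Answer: 1376401/44 ≈ 31282.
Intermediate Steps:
E(h, Y) = (-7 + Y - h)/(Y + h) (E(h, Y) = (Y + (-7 - h))/(h + Y) = (-7 + Y - h)/(Y + h))
31265 - E(389, -345) = 31265 - (-7 - 345 - 1*389)/(-345 + 389) = 31265 - (-7 - 345 - 389)/44 = 31265 - (-741)/44 = 31265 - 1*(-741/44) = 31265 + 741/44 = 1376401/44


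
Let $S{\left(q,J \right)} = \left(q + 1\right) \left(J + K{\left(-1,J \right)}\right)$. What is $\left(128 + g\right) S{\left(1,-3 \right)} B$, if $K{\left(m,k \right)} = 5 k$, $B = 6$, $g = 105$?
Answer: $-50328$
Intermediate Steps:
$S{\left(q,J \right)} = 6 J \left(1 + q\right)$ ($S{\left(q,J \right)} = \left(q + 1\right) \left(J + 5 J\right) = \left(1 + q\right) 6 J = 6 J \left(1 + q\right)$)
$\left(128 + g\right) S{\left(1,-3 \right)} B = \left(128 + 105\right) 6 \left(-3\right) \left(1 + 1\right) 6 = 233 \cdot 6 \left(-3\right) 2 \cdot 6 = 233 \left(\left(-36\right) 6\right) = 233 \left(-216\right) = -50328$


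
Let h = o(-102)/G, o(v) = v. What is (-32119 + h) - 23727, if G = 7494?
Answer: -69751671/1249 ≈ -55846.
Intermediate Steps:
h = -17/1249 (h = -102/7494 = -102*1/7494 = -17/1249 ≈ -0.013611)
(-32119 + h) - 23727 = (-32119 - 17/1249) - 23727 = -40116648/1249 - 23727 = -69751671/1249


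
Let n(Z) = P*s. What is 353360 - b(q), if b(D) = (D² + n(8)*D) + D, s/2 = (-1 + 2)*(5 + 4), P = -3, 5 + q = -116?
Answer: 332306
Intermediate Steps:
q = -121 (q = -5 - 116 = -121)
s = 18 (s = 2*((-1 + 2)*(5 + 4)) = 2*(1*9) = 2*9 = 18)
n(Z) = -54 (n(Z) = -3*18 = -54)
b(D) = D² - 53*D (b(D) = (D² - 54*D) + D = D² - 53*D)
353360 - b(q) = 353360 - (-121)*(-53 - 121) = 353360 - (-121)*(-174) = 353360 - 1*21054 = 353360 - 21054 = 332306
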